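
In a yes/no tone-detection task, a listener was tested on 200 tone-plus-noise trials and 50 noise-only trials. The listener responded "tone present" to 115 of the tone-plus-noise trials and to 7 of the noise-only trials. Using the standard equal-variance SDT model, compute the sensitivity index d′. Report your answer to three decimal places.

H = 115/200 = 0.5750
FA = 7/50 = 0.1400
z(H) = z(0.5750) = 0.1891
z(FA) = z(0.1400) = -1.0803
d' = z(H) − z(FA) = 0.1891 − (-1.0803) = 1.2694

d′ = 1.269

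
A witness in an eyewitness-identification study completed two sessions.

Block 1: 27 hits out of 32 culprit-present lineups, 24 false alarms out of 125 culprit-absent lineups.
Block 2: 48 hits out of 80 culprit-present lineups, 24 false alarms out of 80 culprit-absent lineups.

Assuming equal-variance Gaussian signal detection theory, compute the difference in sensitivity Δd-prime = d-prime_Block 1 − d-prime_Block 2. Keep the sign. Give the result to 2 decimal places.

Δd-prime = 1.10

Block 1: z(0.8438) = 1.010, z(0.1920) = -0.871, d' = 1.881
Block 2: z(0.6000) = 0.253, z(0.3000) = -0.524, d' = 0.777
Δd' = d'_Block 1 − d'_Block 2 = 1.881 − 0.777 = 1.104
Block 1 has the higher sensitivity.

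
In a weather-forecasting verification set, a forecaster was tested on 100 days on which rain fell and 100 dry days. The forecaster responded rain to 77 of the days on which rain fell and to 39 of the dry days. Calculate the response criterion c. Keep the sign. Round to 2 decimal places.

c = -0.23

H = 77/100 = 0.7700
FA = 39/100 = 0.3900
Φ⁻¹(H) = 0.7388
Φ⁻¹(FA) = -0.2793
c = −½·[z(H) + z(FA)] = −0.5 × (0.7388 + (-0.2793)) = -0.22975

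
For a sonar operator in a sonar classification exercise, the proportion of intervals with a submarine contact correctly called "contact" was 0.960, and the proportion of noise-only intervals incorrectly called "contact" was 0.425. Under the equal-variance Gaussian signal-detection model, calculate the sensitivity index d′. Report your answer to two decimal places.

d′ = 1.94

z(H) = z(0.960) = 1.751
z(FA) = z(0.425) = -0.189
d' = z(H) − z(FA) = 1.751 − (-0.189) = 1.940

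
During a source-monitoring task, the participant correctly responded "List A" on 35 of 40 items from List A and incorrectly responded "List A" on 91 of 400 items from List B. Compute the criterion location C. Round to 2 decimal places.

H = 35/40 = 0.8750
FA = 91/400 = 0.2275
z(H) = z(0.8750) = 1.1503
z(FA) = z(0.2275) = -0.7471
c = −½·[z(H) + z(FA)] = −0.5 × (1.1503 + (-0.7471)) = -0.2016
c < 0: the participant has a liberal response bias.

C = -0.20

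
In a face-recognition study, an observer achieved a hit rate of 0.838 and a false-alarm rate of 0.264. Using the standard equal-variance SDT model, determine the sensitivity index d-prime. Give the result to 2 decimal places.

d-prime = 1.62

z(H) = z(0.838) = 0.9863
z(FA) = z(0.264) = -0.6311
d' = z(H) − z(FA) = 0.9863 − (-0.6311) = 1.6174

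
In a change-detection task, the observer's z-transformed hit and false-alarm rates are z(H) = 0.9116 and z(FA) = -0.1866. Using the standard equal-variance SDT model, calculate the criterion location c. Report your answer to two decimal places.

c = -0.36

c = −½·[z(H) + z(FA)] = −½·(0.9116 + (-0.1866)) = -0.3625
c < 0: the observer has a liberal response bias.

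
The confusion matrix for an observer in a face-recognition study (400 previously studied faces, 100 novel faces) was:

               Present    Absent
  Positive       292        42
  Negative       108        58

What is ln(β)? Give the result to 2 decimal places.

H = 292/400 = 0.7300
FA = 42/100 = 0.4200
z(0.7300) = 0.613, z(0.4200) = -0.202
ln β = −½·[z(H)² − z(FA)²] = −0.5 × (0.376 − 0.041) = -0.1675

ln β = -0.17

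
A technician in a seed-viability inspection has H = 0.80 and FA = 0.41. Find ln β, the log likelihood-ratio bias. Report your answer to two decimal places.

Φ⁻¹(H) = Φ⁻¹(0.80) = 0.842
Φ⁻¹(FA) = Φ⁻¹(0.41) = -0.228
ln β = −½·[z(H)² − z(FA)²] = −0.5 × (0.709 − 0.052) = -0.3285

ln β = -0.33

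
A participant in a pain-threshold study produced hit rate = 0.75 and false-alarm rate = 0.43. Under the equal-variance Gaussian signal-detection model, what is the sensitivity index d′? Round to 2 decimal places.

Φ⁻¹(H) = Φ⁻¹(0.75) = 0.6745
Φ⁻¹(FA) = Φ⁻¹(0.43) = -0.1764
d' = z(H) − z(FA) = 0.6745 − (-0.1764) = 0.8509

d′ = 0.85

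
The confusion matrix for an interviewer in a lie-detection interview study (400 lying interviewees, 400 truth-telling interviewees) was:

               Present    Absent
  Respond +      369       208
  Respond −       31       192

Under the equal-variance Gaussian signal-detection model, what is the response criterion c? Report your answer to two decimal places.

H = 369/400 = 0.9225
FA = 208/400 = 0.5200
Φ⁻¹(0.9225) = 1.4221, Φ⁻¹(0.5200) = 0.0502
c = −½·[z(H) + z(FA)] = −0.5 × (1.4221 + 0.0502) = -0.73615
c < 0: the interviewer has a liberal response bias.

c = -0.74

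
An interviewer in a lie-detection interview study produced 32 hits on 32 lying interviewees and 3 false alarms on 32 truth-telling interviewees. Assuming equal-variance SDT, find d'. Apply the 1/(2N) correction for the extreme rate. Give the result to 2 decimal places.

The hit rate is 32/32 = 1, so apply the 1/(2N) correction: H → 1 − 1/(2·32) = 0.98438.
z(H) = z(0.98438) = 2.154
z(FA) = z(0.09375) = -1.318
d' = 2.154 − (-1.318) = 3.472

d' = 3.47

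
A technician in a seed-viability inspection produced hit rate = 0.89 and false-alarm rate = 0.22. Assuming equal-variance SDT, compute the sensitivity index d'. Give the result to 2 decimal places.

Φ⁻¹(H) = Φ⁻¹(0.89) = 1.227
Φ⁻¹(FA) = Φ⁻¹(0.22) = -0.772
d' = z(H) − z(FA) = 1.227 − (-0.772) = 1.999

d' = 2.00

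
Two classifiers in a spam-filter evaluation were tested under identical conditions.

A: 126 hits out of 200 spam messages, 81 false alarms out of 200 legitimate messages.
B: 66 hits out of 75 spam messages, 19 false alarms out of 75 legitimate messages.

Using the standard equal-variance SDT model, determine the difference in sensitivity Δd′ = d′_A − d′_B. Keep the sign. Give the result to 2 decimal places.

Δd′ = -1.27

A: z(0.6300) = 0.332, z(0.4050) = -0.240, d' = 0.572
B: z(0.8800) = 1.175, z(0.2533) = -0.664, d' = 1.839
Δd' = d'_A − d'_B = 0.572 − 1.839 = -1.267
B has the higher sensitivity.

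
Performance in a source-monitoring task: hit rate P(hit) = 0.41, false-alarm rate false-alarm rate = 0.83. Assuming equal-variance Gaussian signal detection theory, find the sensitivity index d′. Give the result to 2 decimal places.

z(H) = -0.2275
z(FA) = 0.9542
d' = z(H) − z(FA) = -0.2275 − 0.9542 = -1.1817

d′ = -1.18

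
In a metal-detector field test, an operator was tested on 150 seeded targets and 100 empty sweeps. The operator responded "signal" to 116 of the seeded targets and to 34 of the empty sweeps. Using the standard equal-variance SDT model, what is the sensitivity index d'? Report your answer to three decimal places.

d' = 1.162

H = 116/150 = 0.7733
FA = 34/100 = 0.3400
z(0.7733) = 0.7498, z(0.3400) = -0.4125
d' = z(H) − z(FA) = 0.7498 − (-0.4125) = 1.1623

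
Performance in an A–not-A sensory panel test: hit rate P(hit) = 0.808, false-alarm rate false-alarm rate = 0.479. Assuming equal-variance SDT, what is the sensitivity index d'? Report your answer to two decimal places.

d' = 0.92

z(0.808) = 0.8705, z(0.479) = -0.0527
d' = z(H) − z(FA) = 0.8705 − (-0.0527) = 0.9232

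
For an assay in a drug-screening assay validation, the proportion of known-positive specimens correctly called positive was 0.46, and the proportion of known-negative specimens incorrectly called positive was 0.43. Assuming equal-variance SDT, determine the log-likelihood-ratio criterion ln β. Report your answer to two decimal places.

ln β = 0.01

Φ⁻¹(H) = -0.100
Φ⁻¹(FA) = -0.176
ln β = −½·[z(H)² − z(FA)²] = −0.5 × (0.010 − 0.031) = 0.0105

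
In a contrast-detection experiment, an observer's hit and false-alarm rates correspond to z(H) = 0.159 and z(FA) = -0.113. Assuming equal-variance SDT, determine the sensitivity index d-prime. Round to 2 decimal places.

d' = z(H) − z(FA) = 0.159 − (-0.113) = 0.272

d-prime = 0.27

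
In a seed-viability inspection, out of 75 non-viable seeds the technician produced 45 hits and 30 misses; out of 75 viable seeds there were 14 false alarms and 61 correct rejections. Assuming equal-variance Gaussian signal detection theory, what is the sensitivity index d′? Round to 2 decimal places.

H = 45/75 = 0.6000
FA = 14/75 = 0.1867
Φ⁻¹(0.6000) = 0.253, Φ⁻¹(0.1867) = -0.890
d' = z(H) − z(FA) = 0.253 − (-0.890) = 1.143

d′ = 1.14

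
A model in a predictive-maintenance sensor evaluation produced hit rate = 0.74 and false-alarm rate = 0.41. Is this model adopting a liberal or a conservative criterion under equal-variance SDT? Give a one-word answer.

liberal

z(H) = 0.643, z(FA) = -0.228
c = −½·(z(H) + z(FA)) = -0.2075
c < 0 → liberal criterion (biased toward responding “yes”).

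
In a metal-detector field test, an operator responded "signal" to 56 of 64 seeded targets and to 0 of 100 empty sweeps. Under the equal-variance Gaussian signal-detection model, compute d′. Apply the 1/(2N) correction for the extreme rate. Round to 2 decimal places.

The false-alarm rate is 0/100 = 0, so apply the 1/(2N) correction: FA → 1/(2·100) = 0.00500.
z(H) = z(0.87500) = 1.150
z(FA) = z(0.00500) = -2.576
d' = 1.150 − (-2.576) = 3.726

d′ = 3.73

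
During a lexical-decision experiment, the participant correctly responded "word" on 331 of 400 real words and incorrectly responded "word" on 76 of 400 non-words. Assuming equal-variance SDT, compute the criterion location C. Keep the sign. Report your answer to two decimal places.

C = -0.03

H = 331/400 = 0.8275
FA = 76/400 = 0.1900
z(H) = z(0.8275) = 0.944
z(FA) = z(0.1900) = -0.878
c = −½·[z(H) + z(FA)] = −0.5 × (0.944 + (-0.878)) = -0.033
c < 0: the participant has a liberal response bias.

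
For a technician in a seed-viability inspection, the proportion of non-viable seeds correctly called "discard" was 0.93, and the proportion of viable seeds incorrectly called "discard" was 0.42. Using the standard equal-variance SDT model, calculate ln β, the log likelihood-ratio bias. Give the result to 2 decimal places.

ln β = -1.07

z(H) = 1.476
z(FA) = -0.202
ln β = −½·[z(H)² − z(FA)²] = −0.5 × (2.179 − 0.041) = -1.069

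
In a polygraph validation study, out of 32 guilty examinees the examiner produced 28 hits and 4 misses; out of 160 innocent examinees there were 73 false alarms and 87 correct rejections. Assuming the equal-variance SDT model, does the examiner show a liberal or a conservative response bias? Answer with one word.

liberal

z(H) = 1.150, z(FA) = -0.110
c = −½·(z(H) + z(FA)) = -0.520
c < 0 → liberal criterion (biased toward responding “yes”).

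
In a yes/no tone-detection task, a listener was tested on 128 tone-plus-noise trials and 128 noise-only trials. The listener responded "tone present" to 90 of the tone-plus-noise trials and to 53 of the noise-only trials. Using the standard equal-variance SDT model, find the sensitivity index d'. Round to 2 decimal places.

d' = 0.75

H = 90/128 = 0.7031
FA = 53/128 = 0.4141
Φ⁻¹(H) = Φ⁻¹(0.7031) = 0.5333
Φ⁻¹(FA) = Φ⁻¹(0.4141) = -0.2170
d' = z(H) − z(FA) = 0.5333 − (-0.2170) = 0.7503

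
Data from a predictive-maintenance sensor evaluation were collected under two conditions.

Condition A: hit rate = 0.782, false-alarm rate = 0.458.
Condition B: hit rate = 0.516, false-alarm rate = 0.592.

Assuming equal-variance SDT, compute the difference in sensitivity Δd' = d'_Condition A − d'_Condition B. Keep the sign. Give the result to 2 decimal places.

Δd' = 1.08

Condition A: z(0.782) = 0.779, z(0.458) = -0.105, d' = 0.884
Condition B: z(0.516) = 0.040, z(0.592) = 0.233, d' = -0.193
Δd' = d'_Condition A − d'_Condition B = 0.884 − (-0.193) = 1.077
Condition A has the higher sensitivity.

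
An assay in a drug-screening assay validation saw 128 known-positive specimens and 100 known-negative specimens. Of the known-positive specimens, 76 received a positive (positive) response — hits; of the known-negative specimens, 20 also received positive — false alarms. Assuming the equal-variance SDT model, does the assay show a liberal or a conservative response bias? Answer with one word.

conservative

z(H) = 0.237, z(FA) = -0.842
c = −½·(z(H) + z(FA)) = 0.3025
c > 0 → conservative criterion (biased toward responding “no”).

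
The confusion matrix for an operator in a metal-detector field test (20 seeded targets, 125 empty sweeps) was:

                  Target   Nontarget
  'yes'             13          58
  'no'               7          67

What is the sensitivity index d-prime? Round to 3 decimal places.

d-prime = 0.476

H = 13/20 = 0.6500
FA = 58/125 = 0.4640
z(0.6500) = 0.3853, z(0.4640) = -0.0904
d' = z(H) − z(FA) = 0.3853 − (-0.0904) = 0.4757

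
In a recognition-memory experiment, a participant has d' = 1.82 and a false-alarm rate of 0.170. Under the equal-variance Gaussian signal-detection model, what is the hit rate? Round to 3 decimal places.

hit rate = 0.807

z(false-alarm rate) = z(0.170) = -0.9542
z(H) = z(FA) + d' = -0.9542 + 1.82 = 0.8658
hit rate = Φ(0.8658) = 0.8067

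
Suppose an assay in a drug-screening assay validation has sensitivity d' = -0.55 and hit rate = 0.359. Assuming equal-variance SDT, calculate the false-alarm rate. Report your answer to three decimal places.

false-alarm rate = 0.575

z(hit rate) = z(0.359) = -0.3611
z(FA) = z(H) − d' = -0.3611 − (-0.55) = 0.1889
false-alarm rate = Φ(0.1889) = 0.5749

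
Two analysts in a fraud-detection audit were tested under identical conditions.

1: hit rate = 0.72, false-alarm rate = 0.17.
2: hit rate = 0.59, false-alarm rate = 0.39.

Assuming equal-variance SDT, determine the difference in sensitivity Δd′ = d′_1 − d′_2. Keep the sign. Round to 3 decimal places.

Δd′ = 1.030

1: z(0.72) = 0.5828, z(0.17) = -0.9542, d' = 1.5370
2: z(0.59) = 0.2275, z(0.39) = -0.2793, d' = 0.5068
Δd' = d'_1 − d'_2 = 1.5370 − 0.5068 = 1.0302
1 has the higher sensitivity.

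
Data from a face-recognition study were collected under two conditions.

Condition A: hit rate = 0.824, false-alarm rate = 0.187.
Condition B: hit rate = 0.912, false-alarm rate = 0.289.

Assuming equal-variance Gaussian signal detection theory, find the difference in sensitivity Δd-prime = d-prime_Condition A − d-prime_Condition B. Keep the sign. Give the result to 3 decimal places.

Condition A: z(0.824) = 0.9307, z(0.187) = -0.8890, d' = 1.8197
Condition B: z(0.912) = 1.3532, z(0.289) = -0.5563, d' = 1.9095
Δd' = d'_Condition A − d'_Condition B = 1.8197 − 1.9095 = -0.0898
Condition B has the higher sensitivity.

Δd-prime = -0.090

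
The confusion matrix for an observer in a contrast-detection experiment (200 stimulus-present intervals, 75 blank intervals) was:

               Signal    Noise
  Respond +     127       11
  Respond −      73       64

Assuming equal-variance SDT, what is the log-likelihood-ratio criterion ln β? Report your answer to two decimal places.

H = 127/200 = 0.6350
FA = 11/75 = 0.1467
z(H) = 0.345
z(FA) = -1.051
ln β = −½·[z(H)² − z(FA)²] = −0.5 × (0.119 − 1.105) = 0.493

ln β = 0.49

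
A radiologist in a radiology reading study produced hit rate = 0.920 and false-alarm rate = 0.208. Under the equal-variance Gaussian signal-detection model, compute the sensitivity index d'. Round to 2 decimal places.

Φ⁻¹(H) = 1.4051
Φ⁻¹(FA) = -0.8134
d' = z(H) − z(FA) = 1.4051 − (-0.8134) = 2.2185

d' = 2.22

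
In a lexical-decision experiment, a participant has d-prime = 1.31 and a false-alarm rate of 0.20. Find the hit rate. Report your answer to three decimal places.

hit rate = 0.680

z(false-alarm rate) = z(0.20) = -0.8416
z(H) = z(FA) + d' = -0.8416 + 1.31 = 0.4684
hit rate = Φ(0.4684) = 0.6803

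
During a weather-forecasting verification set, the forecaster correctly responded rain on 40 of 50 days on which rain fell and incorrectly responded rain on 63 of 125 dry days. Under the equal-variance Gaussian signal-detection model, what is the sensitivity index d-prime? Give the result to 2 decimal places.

d-prime = 0.83

H = 40/50 = 0.8000
FA = 63/125 = 0.5040
z(H) = 0.842
z(FA) = 0.010
d' = z(H) − z(FA) = 0.842 − 0.010 = 0.832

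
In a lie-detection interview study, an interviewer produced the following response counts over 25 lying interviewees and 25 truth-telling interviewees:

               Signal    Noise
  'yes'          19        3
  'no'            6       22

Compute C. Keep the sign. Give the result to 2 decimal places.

C = 0.23

H = 19/25 = 0.7600
FA = 3/25 = 0.1200
z(0.7600) = 0.7063, z(0.1200) = -1.1750
c = −½·[z(H) + z(FA)] = −0.5 × (0.7063 + (-1.1750)) = 0.23435
c > 0: the interviewer has a conservative response bias.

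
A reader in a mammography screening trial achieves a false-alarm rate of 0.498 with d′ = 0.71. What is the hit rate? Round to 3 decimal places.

hit rate = 0.760

z(false-alarm rate) = z(0.498) = -0.0050
z(H) = z(FA) + d' = -0.0050 + 0.71 = 0.7050
hit rate = Φ(0.7050) = 0.7596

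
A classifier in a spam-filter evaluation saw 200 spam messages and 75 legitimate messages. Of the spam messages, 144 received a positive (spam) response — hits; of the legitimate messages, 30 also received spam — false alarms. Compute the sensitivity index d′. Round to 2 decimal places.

d′ = 0.84

H = 144/200 = 0.7200
FA = 30/75 = 0.4000
z(0.7200) = 0.583, z(0.4000) = -0.253
d' = z(H) − z(FA) = 0.583 − (-0.253) = 0.836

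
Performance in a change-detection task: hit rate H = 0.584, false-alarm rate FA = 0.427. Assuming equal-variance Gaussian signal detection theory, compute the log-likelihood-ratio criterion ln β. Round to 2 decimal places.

ln β = -0.01

z(H) = z(0.584) = 0.212
z(FA) = z(0.427) = -0.184
ln β = −½·[z(H)² − z(FA)²] = −0.5 × (0.045 − 0.034) = -0.0055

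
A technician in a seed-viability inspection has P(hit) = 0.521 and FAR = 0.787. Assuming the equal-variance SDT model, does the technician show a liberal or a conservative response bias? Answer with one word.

liberal

z(H) = 0.053, z(FA) = 0.796
c = −½·(z(H) + z(FA)) = -0.4245
c < 0 → liberal criterion (biased toward responding “yes”).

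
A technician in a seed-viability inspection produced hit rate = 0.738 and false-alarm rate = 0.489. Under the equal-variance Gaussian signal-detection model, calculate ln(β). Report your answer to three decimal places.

z(H) = z(0.738) = 0.6372
z(FA) = z(0.489) = -0.0276
ln β = −½·[z(H)² − z(FA)²] = −0.5 × (0.4060 − 0.0008) = -0.2026

ln β = -0.203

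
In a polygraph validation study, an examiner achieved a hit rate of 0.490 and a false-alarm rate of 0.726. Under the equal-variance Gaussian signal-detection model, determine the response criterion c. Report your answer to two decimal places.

c = -0.29

Φ⁻¹(H) = -0.0251
Φ⁻¹(FA) = 0.6008
c = −½·[z(H) + z(FA)] = −0.5 × (-0.0251 + 0.6008) = -0.28785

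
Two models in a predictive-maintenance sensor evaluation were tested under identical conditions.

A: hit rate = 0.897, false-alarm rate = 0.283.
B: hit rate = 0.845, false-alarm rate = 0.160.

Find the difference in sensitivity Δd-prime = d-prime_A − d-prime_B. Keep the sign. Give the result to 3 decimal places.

A: z(0.897) = 1.2646, z(0.283) = -0.5740, d' = 1.8386
B: z(0.845) = 1.0152, z(0.160) = -0.9945, d' = 2.0097
Δd' = d'_A − d'_B = 1.8386 − 2.0097 = -0.1711
B has the higher sensitivity.

Δd-prime = -0.171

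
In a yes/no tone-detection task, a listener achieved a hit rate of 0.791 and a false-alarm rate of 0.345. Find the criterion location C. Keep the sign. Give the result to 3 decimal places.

C = -0.206

z(0.791) = 0.8099, z(0.345) = -0.3989
c = −½·[z(H) + z(FA)] = −0.5 × (0.8099 + (-0.3989)) = -0.2055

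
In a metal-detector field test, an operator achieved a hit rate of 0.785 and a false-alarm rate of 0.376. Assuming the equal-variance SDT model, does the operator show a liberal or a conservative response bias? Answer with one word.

z(H) = 0.789, z(FA) = -0.316
c = −½·(z(H) + z(FA)) = -0.2365
c < 0 → liberal criterion (biased toward responding “yes”).

liberal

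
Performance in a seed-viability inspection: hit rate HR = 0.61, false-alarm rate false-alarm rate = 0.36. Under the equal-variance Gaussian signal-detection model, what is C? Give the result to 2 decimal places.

C = 0.04

z(H) = 0.2793
z(FA) = -0.3585
c = −½·[z(H) + z(FA)] = −0.5 × (0.2793 + (-0.3585)) = 0.0396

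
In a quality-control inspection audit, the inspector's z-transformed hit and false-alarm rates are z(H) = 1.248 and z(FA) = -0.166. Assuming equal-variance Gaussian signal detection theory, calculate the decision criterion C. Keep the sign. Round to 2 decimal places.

c = −½·[z(H) + z(FA)] = −½·(1.248 + (-0.166)) = -0.541

C = -0.54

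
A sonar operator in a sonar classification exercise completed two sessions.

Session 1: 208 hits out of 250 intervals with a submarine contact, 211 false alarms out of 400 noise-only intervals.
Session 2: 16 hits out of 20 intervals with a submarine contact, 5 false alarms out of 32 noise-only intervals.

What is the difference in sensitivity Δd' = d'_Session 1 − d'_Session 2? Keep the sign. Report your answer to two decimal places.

Session 1: z(0.8320) = 0.962, z(0.5275) = 0.069, d' = 0.893
Session 2: z(0.8000) = 0.842, z(0.1562) = -1.010, d' = 1.852
Δd' = d'_Session 1 − d'_Session 2 = 0.893 − 1.852 = -0.959
Session 2 has the higher sensitivity.

Δd' = -0.96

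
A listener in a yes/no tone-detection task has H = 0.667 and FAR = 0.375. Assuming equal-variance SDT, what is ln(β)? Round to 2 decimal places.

ln β = -0.04

z(H) = z(0.667) = 0.432
z(FA) = z(0.375) = -0.319
ln β = −½·[z(H)² − z(FA)²] = −0.5 × (0.187 − 0.102) = -0.0425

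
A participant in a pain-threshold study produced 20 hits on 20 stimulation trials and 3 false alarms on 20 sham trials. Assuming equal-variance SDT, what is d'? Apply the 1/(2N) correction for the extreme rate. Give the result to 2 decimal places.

d' = 3.00

The hit rate is 20/20 = 1, so apply the 1/(2N) correction: H → 1 − 1/(2·20) = 0.97500.
z(H) = z(0.97500) = 1.960
z(FA) = z(0.15000) = -1.036
d' = 1.960 − (-1.036) = 2.996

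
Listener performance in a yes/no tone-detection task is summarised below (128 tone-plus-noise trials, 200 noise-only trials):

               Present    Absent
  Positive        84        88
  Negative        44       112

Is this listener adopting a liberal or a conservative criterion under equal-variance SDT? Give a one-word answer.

liberal

z(H) = 0.402, z(FA) = -0.151
c = −½·(z(H) + z(FA)) = -0.1255
c < 0 → liberal criterion (biased toward responding “yes”).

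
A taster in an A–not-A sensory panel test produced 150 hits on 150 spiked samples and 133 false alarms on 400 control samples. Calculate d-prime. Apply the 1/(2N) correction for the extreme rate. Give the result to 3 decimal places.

The hit rate is 150/150 = 1, so apply the 1/(2N) correction: H → 1 − 1/(2·150) = 0.99667.
z(H) = z(0.99667) = 2.7134
z(FA) = z(0.33250) = -0.4330
d' = 2.7134 − (-0.4330) = 3.1464

d-prime = 3.146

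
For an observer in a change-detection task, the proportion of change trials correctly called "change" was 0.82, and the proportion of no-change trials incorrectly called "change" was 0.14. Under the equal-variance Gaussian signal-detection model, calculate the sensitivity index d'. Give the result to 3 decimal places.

Φ⁻¹(0.82) = 0.9154, Φ⁻¹(0.14) = -1.0803
d' = z(H) − z(FA) = 0.9154 − (-1.0803) = 1.9957

d' = 1.996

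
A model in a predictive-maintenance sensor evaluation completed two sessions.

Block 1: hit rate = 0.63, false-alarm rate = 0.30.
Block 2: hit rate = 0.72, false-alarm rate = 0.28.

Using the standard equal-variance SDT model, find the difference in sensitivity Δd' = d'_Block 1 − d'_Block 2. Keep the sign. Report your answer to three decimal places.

Block 1: z(0.63) = 0.3319, z(0.30) = -0.5244, d' = 0.8563
Block 2: z(0.72) = 0.5828, z(0.28) = -0.5828, d' = 1.1656
Δd' = d'_Block 1 − d'_Block 2 = 0.8563 − 1.1656 = -0.3093
Block 2 has the higher sensitivity.

Δd' = -0.309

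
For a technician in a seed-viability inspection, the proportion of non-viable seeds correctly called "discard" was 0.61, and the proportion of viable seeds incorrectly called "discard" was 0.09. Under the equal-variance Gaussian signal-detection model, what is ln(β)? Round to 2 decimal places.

ln β = 0.86

z(0.61) = 0.279, z(0.09) = -1.341
ln β = −½·[z(H)² − z(FA)²] = −0.5 × (0.078 − 1.798) = 0.860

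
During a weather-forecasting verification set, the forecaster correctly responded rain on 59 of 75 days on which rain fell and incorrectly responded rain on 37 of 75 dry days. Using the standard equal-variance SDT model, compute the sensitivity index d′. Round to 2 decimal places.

H = 59/75 = 0.7867
FA = 37/75 = 0.4933
Φ⁻¹(H) = Φ⁻¹(0.7867) = 0.7950
Φ⁻¹(FA) = Φ⁻¹(0.4933) = -0.0168
d' = z(H) − z(FA) = 0.7950 − (-0.0168) = 0.8118

d′ = 0.81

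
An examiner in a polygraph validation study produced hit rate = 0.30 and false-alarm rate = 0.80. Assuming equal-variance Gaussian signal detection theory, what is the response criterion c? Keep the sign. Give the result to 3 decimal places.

Φ⁻¹(0.30) = -0.5244, Φ⁻¹(0.80) = 0.8416
c = −½·[z(H) + z(FA)] = −0.5 × (-0.5244 + 0.8416) = -0.1586
c < 0: the examiner has a liberal response bias.

c = -0.159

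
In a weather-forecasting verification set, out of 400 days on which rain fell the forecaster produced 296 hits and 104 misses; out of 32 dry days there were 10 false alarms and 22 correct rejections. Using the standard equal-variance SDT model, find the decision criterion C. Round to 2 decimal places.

C = -0.08

H = 296/400 = 0.7400
FA = 10/32 = 0.3125
z(H) = 0.6433
z(FA) = -0.4888
c = −½·[z(H) + z(FA)] = −0.5 × (0.6433 + (-0.4888)) = -0.07725
c < 0: the forecaster has a liberal response bias.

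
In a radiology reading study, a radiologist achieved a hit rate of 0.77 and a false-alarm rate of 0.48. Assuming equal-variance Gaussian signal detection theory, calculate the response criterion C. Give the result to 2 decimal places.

C = -0.34

z(H) = z(0.77) = 0.739
z(FA) = z(0.48) = -0.050
c = −½·[z(H) + z(FA)] = −0.5 × (0.739 + (-0.050)) = -0.3445
c < 0: the radiologist has a liberal response bias.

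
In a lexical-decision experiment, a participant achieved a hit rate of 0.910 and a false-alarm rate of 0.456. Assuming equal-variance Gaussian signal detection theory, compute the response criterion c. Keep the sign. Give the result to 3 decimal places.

Φ⁻¹(H) = Φ⁻¹(0.910) = 1.3408
Φ⁻¹(FA) = Φ⁻¹(0.456) = -0.1105
c = −½·[z(H) + z(FA)] = −0.5 × (1.3408 + (-0.1105)) = -0.61515
c < 0: the participant has a liberal response bias.

c = -0.615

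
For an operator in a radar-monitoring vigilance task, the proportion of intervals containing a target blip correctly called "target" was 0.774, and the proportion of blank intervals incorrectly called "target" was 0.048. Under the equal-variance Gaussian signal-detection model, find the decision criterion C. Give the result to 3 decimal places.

C = 0.456

z(H) = 0.7521
z(FA) = -1.6646
c = −½·[z(H) + z(FA)] = −0.5 × (0.7521 + (-1.6646)) = 0.45625
c > 0: the operator has a conservative response bias.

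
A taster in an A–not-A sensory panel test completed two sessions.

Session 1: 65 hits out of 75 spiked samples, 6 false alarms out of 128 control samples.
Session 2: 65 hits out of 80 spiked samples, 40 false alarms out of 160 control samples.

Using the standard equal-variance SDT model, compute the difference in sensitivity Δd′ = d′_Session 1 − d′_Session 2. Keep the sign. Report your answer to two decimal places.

Δd′ = 1.23

Session 1: z(0.8667) = 1.111, z(0.0469) = -1.676, d' = 2.787
Session 2: z(0.8125) = 0.887, z(0.2500) = -0.674, d' = 1.561
Δd' = d'_Session 1 − d'_Session 2 = 2.787 − 1.561 = 1.226
Session 1 has the higher sensitivity.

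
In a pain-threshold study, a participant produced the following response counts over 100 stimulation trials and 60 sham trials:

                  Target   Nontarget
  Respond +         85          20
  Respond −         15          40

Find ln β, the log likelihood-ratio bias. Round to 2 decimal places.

H = 85/100 = 0.8500
FA = 20/60 = 0.3333
z(H) = 1.036
z(FA) = -0.431
ln β = −½·[z(H)² − z(FA)²] = −0.5 × (1.073 − 0.186) = -0.4435

ln β = -0.44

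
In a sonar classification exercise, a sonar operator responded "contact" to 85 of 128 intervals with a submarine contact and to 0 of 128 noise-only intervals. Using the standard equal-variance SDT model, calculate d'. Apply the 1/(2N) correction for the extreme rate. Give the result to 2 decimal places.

The false-alarm rate is 0/128 = 0, so apply the 1/(2N) correction: FA → 1/(2·128) = 0.00391.
z(H) = z(0.66406) = 0.424
z(FA) = z(0.00391) = -2.660
d' = 0.424 − (-2.660) = 3.084

d' = 3.08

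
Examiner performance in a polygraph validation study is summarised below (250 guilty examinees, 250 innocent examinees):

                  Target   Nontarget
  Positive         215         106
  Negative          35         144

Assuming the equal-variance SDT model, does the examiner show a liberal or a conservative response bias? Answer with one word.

liberal

z(H) = 1.080, z(FA) = -0.192
c = −½·(z(H) + z(FA)) = -0.444
c < 0 → liberal criterion (biased toward responding “yes”).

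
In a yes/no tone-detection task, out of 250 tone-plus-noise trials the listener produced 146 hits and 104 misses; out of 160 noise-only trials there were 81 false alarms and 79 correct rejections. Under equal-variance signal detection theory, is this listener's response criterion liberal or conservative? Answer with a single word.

z(H) = 0.212, z(FA) = 0.016
c = −½·(z(H) + z(FA)) = -0.114
c < 0 → liberal criterion (biased toward responding “yes”).

liberal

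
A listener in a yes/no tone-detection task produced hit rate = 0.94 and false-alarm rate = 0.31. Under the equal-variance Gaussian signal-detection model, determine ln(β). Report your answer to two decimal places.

Φ⁻¹(H) = 1.555
Φ⁻¹(FA) = -0.496
ln β = −½·[z(H)² − z(FA)²] = −0.5 × (2.418 − 0.246) = -1.086

ln β = -1.09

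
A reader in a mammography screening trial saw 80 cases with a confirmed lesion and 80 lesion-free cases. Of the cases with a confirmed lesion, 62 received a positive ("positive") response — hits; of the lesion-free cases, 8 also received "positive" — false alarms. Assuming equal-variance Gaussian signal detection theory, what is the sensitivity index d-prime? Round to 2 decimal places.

d-prime = 2.04

H = 62/80 = 0.7750
FA = 8/80 = 0.1000
z(H) = 0.7554
z(FA) = -1.2816
d' = z(H) − z(FA) = 0.7554 − (-1.2816) = 2.0370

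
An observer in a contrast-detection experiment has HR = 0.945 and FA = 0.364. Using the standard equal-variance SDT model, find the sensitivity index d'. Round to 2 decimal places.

z(H) = z(0.945) = 1.5982
z(FA) = z(0.364) = -0.3478
d' = z(H) − z(FA) = 1.5982 − (-0.3478) = 1.9460

d' = 1.95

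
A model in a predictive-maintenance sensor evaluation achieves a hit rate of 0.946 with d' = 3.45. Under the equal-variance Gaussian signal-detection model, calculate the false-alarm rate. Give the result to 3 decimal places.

z(hit rate) = z(0.946) = 1.6072
z(FA) = z(H) − d' = 1.6072 − 3.45 = -1.8428
false-alarm rate = Φ(-1.8428) = 0.0327

false-alarm rate = 0.033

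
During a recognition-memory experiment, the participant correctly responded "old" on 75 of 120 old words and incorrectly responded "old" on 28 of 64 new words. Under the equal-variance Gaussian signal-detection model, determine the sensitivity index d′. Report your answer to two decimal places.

d′ = 0.48

H = 75/120 = 0.6250
FA = 28/64 = 0.4375
z(0.6250) = 0.3186, z(0.4375) = -0.1573
d' = z(H) − z(FA) = 0.3186 − (-0.1573) = 0.4759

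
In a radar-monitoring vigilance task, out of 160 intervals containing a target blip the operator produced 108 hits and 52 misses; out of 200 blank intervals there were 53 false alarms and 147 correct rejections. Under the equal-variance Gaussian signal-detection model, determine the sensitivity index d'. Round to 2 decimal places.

d' = 1.08

H = 108/160 = 0.6750
FA = 53/200 = 0.2650
z(H) = z(0.6750) = 0.454
z(FA) = z(0.2650) = -0.628
d' = z(H) − z(FA) = 0.454 − (-0.628) = 1.082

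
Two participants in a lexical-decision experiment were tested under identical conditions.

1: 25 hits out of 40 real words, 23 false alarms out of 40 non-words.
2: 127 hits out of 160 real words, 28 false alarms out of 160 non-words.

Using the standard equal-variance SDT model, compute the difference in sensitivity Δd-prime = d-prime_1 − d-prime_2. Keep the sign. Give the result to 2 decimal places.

1: z(0.6250) = 0.319, z(0.5750) = 0.189, d' = 0.130
2: z(0.7937) = 0.819, z(0.1750) = -0.935, d' = 1.754
Δd' = d'_1 − d'_2 = 0.130 − 1.754 = -1.624
2 has the higher sensitivity.

Δd-prime = -1.62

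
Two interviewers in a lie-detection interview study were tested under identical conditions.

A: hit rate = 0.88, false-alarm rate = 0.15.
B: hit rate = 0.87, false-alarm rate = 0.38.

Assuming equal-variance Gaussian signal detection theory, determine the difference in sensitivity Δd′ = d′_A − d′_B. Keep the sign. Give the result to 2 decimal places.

A: z(0.88) = 1.175, z(0.15) = -1.036, d' = 2.211
B: z(0.87) = 1.126, z(0.38) = -0.305, d' = 1.431
Δd' = d'_A − d'_B = 2.211 − 1.431 = 0.780
A has the higher sensitivity.

Δd′ = 0.78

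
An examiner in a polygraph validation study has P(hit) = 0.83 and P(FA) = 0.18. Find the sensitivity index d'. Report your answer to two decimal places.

Φ⁻¹(0.83) = 0.9542, Φ⁻¹(0.18) = -0.9154
d' = z(H) − z(FA) = 0.9542 − (-0.9154) = 1.8696

d' = 1.87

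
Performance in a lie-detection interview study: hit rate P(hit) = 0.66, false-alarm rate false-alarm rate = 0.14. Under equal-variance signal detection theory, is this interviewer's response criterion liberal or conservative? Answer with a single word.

conservative

z(H) = 0.412, z(FA) = -1.080
c = −½·(z(H) + z(FA)) = 0.334
c > 0 → conservative criterion (biased toward responding “no”).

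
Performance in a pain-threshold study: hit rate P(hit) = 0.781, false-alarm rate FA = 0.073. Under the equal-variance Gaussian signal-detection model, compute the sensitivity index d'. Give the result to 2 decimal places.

z(H) = 0.7756
z(FA) = -1.4538
d' = z(H) − z(FA) = 0.7756 − (-1.4538) = 2.2294

d' = 2.23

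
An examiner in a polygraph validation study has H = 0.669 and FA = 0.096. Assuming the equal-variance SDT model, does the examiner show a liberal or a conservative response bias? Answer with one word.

conservative

z(H) = 0.437, z(FA) = -1.305
c = −½·(z(H) + z(FA)) = 0.434
c > 0 → conservative criterion (biased toward responding “no”).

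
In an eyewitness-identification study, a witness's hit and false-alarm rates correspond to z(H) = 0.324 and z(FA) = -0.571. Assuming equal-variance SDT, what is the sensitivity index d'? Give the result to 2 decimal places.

d' = 0.90

d' = z(H) − z(FA) = 0.324 − (-0.571) = 0.895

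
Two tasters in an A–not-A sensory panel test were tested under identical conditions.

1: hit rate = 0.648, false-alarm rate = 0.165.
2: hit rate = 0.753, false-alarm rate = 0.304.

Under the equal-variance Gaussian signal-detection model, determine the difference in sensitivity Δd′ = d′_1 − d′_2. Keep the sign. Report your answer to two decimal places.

Δd′ = 0.16

1: z(0.648) = 0.380, z(0.165) = -0.974, d' = 1.354
2: z(0.753) = 0.684, z(0.304) = -0.513, d' = 1.197
Δd' = d'_1 − d'_2 = 1.354 − 1.197 = 0.157
1 has the higher sensitivity.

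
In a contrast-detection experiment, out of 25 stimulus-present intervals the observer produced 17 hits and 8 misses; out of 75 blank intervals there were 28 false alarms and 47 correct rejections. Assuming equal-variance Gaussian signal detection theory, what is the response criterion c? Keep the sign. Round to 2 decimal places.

c = -0.07

H = 17/25 = 0.6800
FA = 28/75 = 0.3733
Φ⁻¹(H) = 0.468
Φ⁻¹(FA) = -0.323
c = −½·[z(H) + z(FA)] = −0.5 × (0.468 + (-0.323)) = -0.0725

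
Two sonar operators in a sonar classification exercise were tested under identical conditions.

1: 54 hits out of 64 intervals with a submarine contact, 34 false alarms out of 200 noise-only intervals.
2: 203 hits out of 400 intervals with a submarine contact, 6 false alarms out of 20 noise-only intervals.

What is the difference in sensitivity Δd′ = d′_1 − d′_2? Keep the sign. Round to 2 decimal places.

Δd′ = 1.42

1: z(0.8438) = 1.010, z(0.1700) = -0.954, d' = 1.964
2: z(0.5075) = 0.019, z(0.3000) = -0.524, d' = 0.543
Δd' = d'_1 − d'_2 = 1.964 − 0.543 = 1.421
1 has the higher sensitivity.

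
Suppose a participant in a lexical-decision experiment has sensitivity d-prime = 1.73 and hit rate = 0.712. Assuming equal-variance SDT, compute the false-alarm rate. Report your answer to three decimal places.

z(hit rate) = z(0.712) = 0.5592
z(FA) = z(H) − d' = 0.5592 − 1.73 = -1.1708
false-alarm rate = Φ(-1.1708) = 0.1208

false-alarm rate = 0.121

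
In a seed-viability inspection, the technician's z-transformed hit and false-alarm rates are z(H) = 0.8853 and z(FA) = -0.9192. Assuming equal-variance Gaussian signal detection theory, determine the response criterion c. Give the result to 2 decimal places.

c = 0.02

c = −½·[z(H) + z(FA)] = −½·(0.8853 + (-0.9192)) = 0.01695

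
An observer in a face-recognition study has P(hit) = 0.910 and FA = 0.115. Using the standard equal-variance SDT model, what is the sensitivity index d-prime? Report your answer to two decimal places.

d-prime = 2.54

z(0.910) = 1.3408, z(0.115) = -1.2004
d' = z(H) − z(FA) = 1.3408 − (-1.2004) = 2.5412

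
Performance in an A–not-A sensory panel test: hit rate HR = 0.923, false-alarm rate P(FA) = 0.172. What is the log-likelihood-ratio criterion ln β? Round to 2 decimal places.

ln β = -0.57

z(H) = z(0.923) = 1.426
z(FA) = z(0.172) = -0.946
ln β = −½·[z(H)² − z(FA)²] = −0.5 × (2.033 − 0.895) = -0.569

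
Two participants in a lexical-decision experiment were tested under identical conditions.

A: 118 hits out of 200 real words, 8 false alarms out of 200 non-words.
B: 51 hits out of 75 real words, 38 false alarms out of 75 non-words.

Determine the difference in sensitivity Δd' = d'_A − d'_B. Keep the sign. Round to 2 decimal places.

Δd' = 1.53

A: z(0.5900) = 0.228, z(0.0400) = -1.751, d' = 1.979
B: z(0.6800) = 0.468, z(0.5067) = 0.017, d' = 0.451
Δd' = d'_A − d'_B = 1.979 − 0.451 = 1.528
A has the higher sensitivity.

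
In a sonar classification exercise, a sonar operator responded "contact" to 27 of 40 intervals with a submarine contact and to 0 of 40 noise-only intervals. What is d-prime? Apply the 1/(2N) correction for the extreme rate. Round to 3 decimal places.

The false-alarm rate is 0/40 = 0, so apply the 1/(2N) correction: FA → 1/(2·40) = 0.01250.
z(H) = z(0.67500) = 0.4538
z(FA) = z(0.01250) = -2.2414
d' = 0.4538 − (-2.2414) = 2.6952

d-prime = 2.695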